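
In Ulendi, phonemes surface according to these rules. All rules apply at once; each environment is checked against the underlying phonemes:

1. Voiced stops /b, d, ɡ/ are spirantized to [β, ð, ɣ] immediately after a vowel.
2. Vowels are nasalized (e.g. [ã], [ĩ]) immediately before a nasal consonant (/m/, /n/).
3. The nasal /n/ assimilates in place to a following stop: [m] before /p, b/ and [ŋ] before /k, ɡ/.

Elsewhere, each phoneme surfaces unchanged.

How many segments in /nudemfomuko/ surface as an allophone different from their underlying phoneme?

Segments that undergo a rule: /d/ → [ð] (rule 1); /e/ → [ẽ] (rule 2); /o/ → [õ] (rule 2).
All other segments surface unchanged.

3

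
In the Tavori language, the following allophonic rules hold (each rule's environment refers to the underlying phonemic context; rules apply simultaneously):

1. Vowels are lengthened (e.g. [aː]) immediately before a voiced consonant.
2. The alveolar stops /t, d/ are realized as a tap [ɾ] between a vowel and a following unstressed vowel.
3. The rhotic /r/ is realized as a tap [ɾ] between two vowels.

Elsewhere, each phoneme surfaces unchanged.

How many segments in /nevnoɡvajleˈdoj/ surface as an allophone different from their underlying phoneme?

Segments that undergo a rule: /e/ → [eː] (rule 1); /o/ → [oː] (rule 1); /a/ → [aː] (rule 1); /e/ → [eː] (rule 1); /o/ → [oː] (rule 1).
All other segments surface unchanged.

5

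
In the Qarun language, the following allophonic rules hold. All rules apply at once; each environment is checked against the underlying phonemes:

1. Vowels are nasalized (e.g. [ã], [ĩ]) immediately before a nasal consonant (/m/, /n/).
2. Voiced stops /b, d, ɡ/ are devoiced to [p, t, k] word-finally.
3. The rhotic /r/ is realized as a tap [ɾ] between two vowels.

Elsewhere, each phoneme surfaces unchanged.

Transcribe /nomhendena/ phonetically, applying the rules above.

[nõmhẽndẽna]

/n/ (word-initial): no rule targets it → [n].
/o/ — between /n/ and /m/, before a nasal consonant — surfaces as [õ] (rule 1).
/m/ (between /o/ and /h/) is unaffected → [m].
/h/ (between /m/ and /e/) is unaffected → [h].
/e/ (between /h/ and /n/): before a nasal consonant, so rule 1 applies → [ẽ].
/n/ stays [n].
/d/ (between /n/ and /e/) fails the environment for rule 2, so it stays [d].
/e/ — between /d/ and /n/, before a nasal consonant — surfaces as [ẽ] (rule 1).
/n/ (between /e/ and /a/): no rule targets it → [n].
/a/ (word-final) is in the target of rule 1 but the environment (before a nasal consonant) is not met → [a].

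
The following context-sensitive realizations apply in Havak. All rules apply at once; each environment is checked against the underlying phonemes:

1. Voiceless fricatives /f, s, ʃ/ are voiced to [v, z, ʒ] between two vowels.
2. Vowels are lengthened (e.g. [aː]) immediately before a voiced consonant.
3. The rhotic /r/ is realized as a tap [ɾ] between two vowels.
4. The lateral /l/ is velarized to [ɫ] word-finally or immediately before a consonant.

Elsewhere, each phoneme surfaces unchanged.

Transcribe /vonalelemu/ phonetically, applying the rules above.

/v/ — not in any rule's target class → [v].
/o/ — between /v/ and /n/, before a voiced consonant — surfaces as [oː] (rule 2).
/n/ — not in any rule's target class → [n].
/a/ (between /n/ and /l/) occurs before a voiced consonant → [aː] by rule 2.
/l/ (between /a/ and /e/): rule 4 targets it, but not word-finally or immediately before a consonant → unchanged [l].
/e/ — between /l/ and /l/, before a voiced consonant — surfaces as [eː] (rule 2).
/l/ (between /e/ and /e/) fails the environment for rule 4, so it stays [l].
Rule 2 applies to /e/ (between /l/ and /m/: before a voiced consonant) → [eː].
/m/ (between /e/ and /u/) is unaffected → [m].
/u/ (word-final) is in the target of rule 2 but the environment (before a voiced consonant) is not met → [u].

[voːnaːleːleːmu]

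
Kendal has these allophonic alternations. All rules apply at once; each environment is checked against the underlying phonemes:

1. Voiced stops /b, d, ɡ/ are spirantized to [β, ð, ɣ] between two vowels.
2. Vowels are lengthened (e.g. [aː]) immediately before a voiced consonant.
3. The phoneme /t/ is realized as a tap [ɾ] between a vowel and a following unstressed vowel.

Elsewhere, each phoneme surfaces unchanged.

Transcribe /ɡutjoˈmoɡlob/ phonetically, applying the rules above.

[ɡutjoːˈmoːɡloːb]

/ɡ/ — word-initial; rule 1 does not apply here → [ɡ].
/u/ (between /ɡ/ and /t/) fails the environment for rule 2, so it stays [u].
/t/ (between /u/ and /j/) fails the environment for rule 3, so it stays [t].
/j/ (between /t/ and /o/) is unaffected → [j].
Rule 2 applies to /o/ (between /j/ and /m/: before a voiced consonant) → [oː].
/m/ stays [m].
/o/ (between /m/ and /ɡ/): before a voiced consonant, so rule 2 applies → [oː].
/ɡ/ (between /o/ and /l/) fails the environment for rule 1, so it stays [ɡ].
/l/ (between /ɡ/ and /o/) is unaffected → [l].
/o/ (between /l/ and /b/): before a voiced consonant, so rule 2 applies → [oː].
/b/ (word-final): rule 1 targets it, but not between two vowels → unchanged [b].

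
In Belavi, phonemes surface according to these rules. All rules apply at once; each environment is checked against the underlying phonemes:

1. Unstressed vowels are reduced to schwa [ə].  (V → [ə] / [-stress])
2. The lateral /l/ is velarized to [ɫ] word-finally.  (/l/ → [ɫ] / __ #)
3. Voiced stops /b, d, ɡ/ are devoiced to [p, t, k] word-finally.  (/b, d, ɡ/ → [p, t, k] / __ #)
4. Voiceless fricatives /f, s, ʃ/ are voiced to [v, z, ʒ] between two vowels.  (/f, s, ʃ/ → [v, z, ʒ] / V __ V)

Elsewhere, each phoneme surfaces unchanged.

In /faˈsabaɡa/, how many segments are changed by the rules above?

4

Segments that undergo a rule: /a/ → [ə] (rule 1); /s/ → [z] (rule 4); /a/ → [ə] (rule 1); /a/ → [ə] (rule 1).
All other segments surface unchanged.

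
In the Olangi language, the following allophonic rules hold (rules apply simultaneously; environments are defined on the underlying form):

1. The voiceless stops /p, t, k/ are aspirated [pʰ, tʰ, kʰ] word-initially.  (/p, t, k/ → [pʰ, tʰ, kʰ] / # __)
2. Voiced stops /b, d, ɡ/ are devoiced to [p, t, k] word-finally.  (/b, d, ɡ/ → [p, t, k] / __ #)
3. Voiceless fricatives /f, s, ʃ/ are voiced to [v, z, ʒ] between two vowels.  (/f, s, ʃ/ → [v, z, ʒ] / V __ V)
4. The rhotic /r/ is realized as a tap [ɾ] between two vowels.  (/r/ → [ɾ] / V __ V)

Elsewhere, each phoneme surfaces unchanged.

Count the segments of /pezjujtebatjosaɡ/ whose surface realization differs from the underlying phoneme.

Segments that undergo a rule: /p/ → [pʰ] (rule 1); /s/ → [z] (rule 3); /ɡ/ → [k] (rule 2).
All other segments surface unchanged.

3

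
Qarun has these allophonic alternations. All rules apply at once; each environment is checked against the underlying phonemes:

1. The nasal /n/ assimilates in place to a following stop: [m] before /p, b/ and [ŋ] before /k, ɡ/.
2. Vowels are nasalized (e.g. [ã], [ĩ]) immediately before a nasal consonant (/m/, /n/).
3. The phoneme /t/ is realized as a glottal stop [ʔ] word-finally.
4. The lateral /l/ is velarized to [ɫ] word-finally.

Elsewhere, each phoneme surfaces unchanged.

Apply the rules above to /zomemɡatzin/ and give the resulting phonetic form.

/z/ — not in any rule's target class → [z].
Rule 2 applies to /o/ (between /z/ and /m/: before a nasal consonant) → [õ].
/m/ — not in any rule's target class → [m].
Rule 2 applies to /e/ (between /m/ and /m/: before a nasal consonant) → [ẽ].
/m/ — not in any rule's target class → [m].
/ɡ/ (between /m/ and /a/) is unaffected → [ɡ].
/a/ (between /ɡ/ and /t/) fails the environment for rule 2, so it stays [a].
/t/ (between /a/ and /z/): rule 3 targets it, but not word-finally → unchanged [t].
/z/ (between /t/ and /i/): no rule targets it → [z].
Rule 2 applies to /i/ (between /z/ and /n/: before a nasal consonant) → [ĩ].
/n/ (word-final): rule 1 targets it, but not before a labial or velar stop → unchanged [n].

[zõmẽmɡatzĩn]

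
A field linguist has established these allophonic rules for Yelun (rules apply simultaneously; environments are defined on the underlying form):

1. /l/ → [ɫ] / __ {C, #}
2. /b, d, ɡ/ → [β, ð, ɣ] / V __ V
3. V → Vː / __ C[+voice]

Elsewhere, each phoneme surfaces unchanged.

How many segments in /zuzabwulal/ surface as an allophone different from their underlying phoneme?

Segments that undergo a rule: /u/ → [uː] (rule 3); /a/ → [aː] (rule 3); /u/ → [uː] (rule 3); /a/ → [aː] (rule 3); /l/ → [ɫ] (rule 1).
All other segments surface unchanged.

5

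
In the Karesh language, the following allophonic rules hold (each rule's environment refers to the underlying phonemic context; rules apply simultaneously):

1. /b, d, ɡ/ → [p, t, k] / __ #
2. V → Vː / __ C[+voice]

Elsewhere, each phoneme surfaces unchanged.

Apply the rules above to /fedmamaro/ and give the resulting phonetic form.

/f/ (word-initial) is unaffected → [f].
Rule 2 applies to /e/ (between /f/ and /d/: before a voiced consonant) → [eː].
/d/ — between /e/ and /m/; rule 1 does not apply here → [d].
/m/ stays [m].
/a/ — between /m/ and /m/, before a voiced consonant — surfaces as [aː] (rule 2).
/m/ stays [m].
/a/ (between /m/ and /r/) occurs before a voiced consonant → [aː] by rule 2.
/r/ (between /a/ and /o/) is unaffected → [r].
/o/ (word-final): rule 2 targets it, but not before a voiced consonant → unchanged [o].

[feːdmaːmaːro]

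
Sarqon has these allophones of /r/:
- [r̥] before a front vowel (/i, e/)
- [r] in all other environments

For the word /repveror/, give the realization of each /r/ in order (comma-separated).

Occurrence 1 (position 1): before a front vowel (/i, e/) → [r̥].
Occurrence 2 (position 6): no conditioning environment matches → elsewhere allophone [r].
Occurrence 3 (position 8): no conditioning environment matches → elsewhere allophone [r].

[r̥], [r], [r]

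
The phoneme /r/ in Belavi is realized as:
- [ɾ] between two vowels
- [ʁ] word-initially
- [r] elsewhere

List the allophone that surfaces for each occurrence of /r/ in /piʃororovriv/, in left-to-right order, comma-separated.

Occurrence 1 (position 5): between two vowels → [ɾ].
Occurrence 2 (position 7): between two vowels → [ɾ].
Occurrence 3 (position 10): no conditioning environment matches → elsewhere allophone [r].

[ɾ], [ɾ], [r]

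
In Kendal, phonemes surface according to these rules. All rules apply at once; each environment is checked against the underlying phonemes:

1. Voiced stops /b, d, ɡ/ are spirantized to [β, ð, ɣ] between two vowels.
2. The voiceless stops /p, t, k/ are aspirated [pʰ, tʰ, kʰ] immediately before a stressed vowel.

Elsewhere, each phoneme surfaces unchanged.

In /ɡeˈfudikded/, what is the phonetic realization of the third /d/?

/d/ (word-final): rule 1 targets it, but not between two vowels → unchanged [d].

[d]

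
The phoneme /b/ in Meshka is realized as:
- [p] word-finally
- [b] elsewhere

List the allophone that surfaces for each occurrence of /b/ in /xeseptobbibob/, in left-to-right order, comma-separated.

Occurrence 1 (position 8): no conditioning environment matches → elsewhere allophone [b].
Occurrence 2 (position 9): no conditioning environment matches → elsewhere allophone [b].
Occurrence 3 (position 11): no conditioning environment matches → elsewhere allophone [b].
Occurrence 4 (position 13): word-finally → [p].

[b], [b], [b], [p]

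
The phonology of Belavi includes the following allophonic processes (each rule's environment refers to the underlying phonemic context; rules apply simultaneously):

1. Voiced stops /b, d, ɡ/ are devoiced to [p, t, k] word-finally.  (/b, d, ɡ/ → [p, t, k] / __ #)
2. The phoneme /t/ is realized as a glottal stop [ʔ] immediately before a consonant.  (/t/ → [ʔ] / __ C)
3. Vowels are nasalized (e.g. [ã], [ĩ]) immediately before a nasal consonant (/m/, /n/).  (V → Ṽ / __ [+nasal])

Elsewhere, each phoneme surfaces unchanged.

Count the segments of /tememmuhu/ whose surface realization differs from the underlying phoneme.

Segments that undergo a rule: /e/ → [ẽ] (rule 3); /e/ → [ẽ] (rule 3).
All other segments surface unchanged.

2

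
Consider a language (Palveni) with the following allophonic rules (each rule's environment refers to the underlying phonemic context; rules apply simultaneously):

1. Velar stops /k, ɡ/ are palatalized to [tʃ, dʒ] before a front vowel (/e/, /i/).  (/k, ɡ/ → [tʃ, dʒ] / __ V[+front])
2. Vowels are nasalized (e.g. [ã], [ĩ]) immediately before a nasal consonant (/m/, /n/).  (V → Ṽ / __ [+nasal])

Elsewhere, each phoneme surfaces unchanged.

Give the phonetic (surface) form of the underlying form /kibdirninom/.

/k/ (word-initial) occurs before a front vowel → [tʃ] by rule 1.
/i/ (between /k/ and /b/): rule 2 targets it, but not before a nasal consonant → unchanged [i].
/b/ stays [b].
/d/ stays [d].
/i/ — between /d/ and /r/; rule 2 does not apply here → [i].
/r/ (between /i/ and /n/) is unaffected → [r].
/n/ stays [n].
/i/ (between /n/ and /n/): before a nasal consonant, so rule 2 applies → [ĩ].
/n/ (between /i/ and /o/): no rule targets it → [n].
/o/ (between /n/ and /m/): before a nasal consonant, so rule 2 applies → [õ].
/m/ (word-final): no rule targets it → [m].

[tʃibdirnĩnõm]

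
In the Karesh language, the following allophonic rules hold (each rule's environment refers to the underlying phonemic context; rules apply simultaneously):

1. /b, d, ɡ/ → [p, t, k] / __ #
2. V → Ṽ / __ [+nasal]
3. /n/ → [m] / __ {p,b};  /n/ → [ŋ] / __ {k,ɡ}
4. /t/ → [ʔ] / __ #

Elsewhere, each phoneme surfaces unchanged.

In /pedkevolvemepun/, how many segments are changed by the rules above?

Segments that undergo a rule: /e/ → [ẽ] (rule 2); /u/ → [ũ] (rule 2).
All other segments surface unchanged.

2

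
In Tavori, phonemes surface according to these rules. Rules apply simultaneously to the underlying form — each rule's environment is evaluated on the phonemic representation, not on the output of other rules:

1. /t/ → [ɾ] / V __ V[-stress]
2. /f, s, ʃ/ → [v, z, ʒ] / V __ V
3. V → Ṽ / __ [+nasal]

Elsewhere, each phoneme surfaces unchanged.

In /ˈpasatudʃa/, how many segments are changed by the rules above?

2

Segments that undergo a rule: /s/ → [z] (rule 2); /t/ → [ɾ] (rule 1).
All other segments surface unchanged.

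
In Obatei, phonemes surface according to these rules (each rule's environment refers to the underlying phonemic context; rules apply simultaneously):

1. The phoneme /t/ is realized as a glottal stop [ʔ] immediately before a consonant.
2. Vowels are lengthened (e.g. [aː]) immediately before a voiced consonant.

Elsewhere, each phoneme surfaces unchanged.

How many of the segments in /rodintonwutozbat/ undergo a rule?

4

Segments that undergo a rule: /o/ → [oː] (rule 2); /i/ → [iː] (rule 2); /o/ → [oː] (rule 2); /o/ → [oː] (rule 2).
All other segments surface unchanged.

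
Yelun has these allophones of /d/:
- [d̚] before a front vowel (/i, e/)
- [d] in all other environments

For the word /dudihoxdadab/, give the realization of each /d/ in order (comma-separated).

[d], [d̚], [d], [d]

Occurrence 1 (position 1): no conditioning environment matches → elsewhere allophone [d].
Occurrence 2 (position 3): before a front vowel (/i, e/) → [d̚].
Occurrence 3 (position 8): no conditioning environment matches → elsewhere allophone [d].
Occurrence 4 (position 10): no conditioning environment matches → elsewhere allophone [d].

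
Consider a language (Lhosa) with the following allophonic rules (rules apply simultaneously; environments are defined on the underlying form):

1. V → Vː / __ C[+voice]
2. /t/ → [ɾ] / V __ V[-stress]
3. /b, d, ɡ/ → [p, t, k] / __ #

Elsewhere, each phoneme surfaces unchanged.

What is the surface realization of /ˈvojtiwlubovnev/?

/v/ (word-initial) is unaffected → [v].
/o/ — between /v/ and /j/, before a voiced consonant — surfaces as [oː] (rule 1).
/j/ stays [j].
/t/ (between /j/ and /i/) fails the environment for rule 2, so it stays [t].
Rule 1 applies to /i/ (between /t/ and /w/: before a voiced consonant) → [iː].
/w/ stays [w].
/l/ (between /w/ and /u/): no rule targets it → [l].
/u/ meets the environment for rule 1 (before a voiced consonant) → [uː].
/b/ (between /u/ and /o/): rule 3 targets it, but not word-finally → unchanged [b].
/o/ meets the environment for rule 1 (before a voiced consonant) → [oː].
/v/ (between /o/ and /n/) is unaffected → [v].
/n/ (between /v/ and /e/) is unaffected → [n].
/e/ meets the environment for rule 1 (before a voiced consonant) → [eː].
/v/ — not in any rule's target class → [v].

[ˈvoːjtiːwluːboːvneːv]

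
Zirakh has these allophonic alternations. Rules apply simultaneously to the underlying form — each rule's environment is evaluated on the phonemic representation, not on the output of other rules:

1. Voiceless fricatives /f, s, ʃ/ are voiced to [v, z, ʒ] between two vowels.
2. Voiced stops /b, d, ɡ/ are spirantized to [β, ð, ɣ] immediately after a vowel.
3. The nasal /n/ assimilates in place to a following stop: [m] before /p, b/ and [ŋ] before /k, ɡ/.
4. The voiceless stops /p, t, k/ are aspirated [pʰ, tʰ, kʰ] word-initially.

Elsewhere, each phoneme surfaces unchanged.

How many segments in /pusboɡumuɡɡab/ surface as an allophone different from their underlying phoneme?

4

Segments that undergo a rule: /p/ → [pʰ] (rule 4); /ɡ/ → [ɣ] (rule 2); /ɡ/ → [ɣ] (rule 2); /b/ → [β] (rule 2).
All other segments surface unchanged.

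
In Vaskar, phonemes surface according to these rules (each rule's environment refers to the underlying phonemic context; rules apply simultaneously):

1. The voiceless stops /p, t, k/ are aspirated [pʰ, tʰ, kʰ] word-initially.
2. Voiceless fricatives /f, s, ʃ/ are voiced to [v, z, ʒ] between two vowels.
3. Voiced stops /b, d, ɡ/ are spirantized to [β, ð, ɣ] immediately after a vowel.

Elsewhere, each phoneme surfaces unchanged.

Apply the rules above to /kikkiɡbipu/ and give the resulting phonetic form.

[kʰikkiɣbipu]

/k/ meets the environment for rule 1 (word-initially) → [kʰ].
/i/ stays [i].
/k/ — between /i/ and /k/; rule 1 does not apply here → [k].
/k/ — between /k/ and /i/; rule 1 does not apply here → [k].
/i/ (between /k/ and /ɡ/) is unaffected → [i].
/ɡ/ — between /i/ and /b/, immediately after a vowel — surfaces as [ɣ] (rule 3).
/b/ — between /ɡ/ and /i/; rule 3 does not apply here → [b].
/i/ — not in any rule's target class → [i].
/p/ (between /i/ and /u/) is in the target of rule 1 but the environment (word-initially) is not met → [p].
/u/ stays [u].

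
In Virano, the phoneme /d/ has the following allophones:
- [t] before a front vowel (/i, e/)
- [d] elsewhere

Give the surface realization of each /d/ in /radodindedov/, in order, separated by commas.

[d], [t], [t], [d]

Occurrence 1 (position 3): no conditioning environment matches → elsewhere allophone [d].
Occurrence 2 (position 5): before a front vowel (/i, e/) → [t].
Occurrence 3 (position 8): before a front vowel (/i, e/) → [t].
Occurrence 4 (position 10): no conditioning environment matches → elsewhere allophone [d].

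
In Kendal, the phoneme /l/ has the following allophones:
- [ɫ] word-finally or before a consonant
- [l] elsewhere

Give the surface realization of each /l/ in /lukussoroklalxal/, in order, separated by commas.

[l], [l], [ɫ], [ɫ]

Occurrence 1 (position 1): no conditioning environment matches → elsewhere allophone [l].
Occurrence 2 (position 11): no conditioning environment matches → elsewhere allophone [l].
Occurrence 3 (position 13): word-finally or before a consonant → [ɫ].
Occurrence 4 (position 16): word-finally or before a consonant → [ɫ].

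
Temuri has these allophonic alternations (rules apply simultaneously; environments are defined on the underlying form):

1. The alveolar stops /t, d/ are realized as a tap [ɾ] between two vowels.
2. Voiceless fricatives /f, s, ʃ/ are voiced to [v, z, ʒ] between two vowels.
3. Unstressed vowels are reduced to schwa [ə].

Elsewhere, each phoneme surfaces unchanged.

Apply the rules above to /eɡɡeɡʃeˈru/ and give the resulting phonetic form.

[əɡɡəɡʃəˈru]

/e/ (word-initial): in an unstressed syllable, so rule 3 applies → [ə].
/ɡ/ (between /e/ and /ɡ/): no rule targets it → [ɡ].
/ɡ/ — not in any rule's target class → [ɡ].
/e/ meets the environment for rule 3 (in an unstressed syllable) → [ə].
/ɡ/ (between /e/ and /ʃ/): no rule targets it → [ɡ].
/ʃ/ (between /ɡ/ and /e/) is in the target of rule 2 but the environment (between two vowels) is not met → [ʃ].
/e/ (between /ʃ/ and /r/) occurs in an unstressed syllable → [ə] by rule 3.
/r/ (between /e/ and /u/) is unaffected → [r].
/u/ (word-final) fails the environment for rule 3, so it stays [u].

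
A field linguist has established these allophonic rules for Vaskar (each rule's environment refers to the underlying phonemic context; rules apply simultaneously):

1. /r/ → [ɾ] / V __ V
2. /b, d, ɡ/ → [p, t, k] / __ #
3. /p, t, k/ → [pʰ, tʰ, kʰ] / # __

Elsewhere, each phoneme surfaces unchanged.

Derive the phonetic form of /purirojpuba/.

[pʰuɾiɾojpuba]

/p/ — word-initial, word-initially — surfaces as [pʰ] (rule 3).
/u/ (between /p/ and /r/) is unaffected → [u].
/r/ meets the environment for rule 1 (between two vowels) → [ɾ].
/i/ (between /r/ and /r/) is unaffected → [i].
/r/ (between /i/ and /o/) occurs between two vowels → [ɾ] by rule 1.
/o/ (between /r/ and /j/) is unaffected → [o].
/j/ (between /o/ and /p/): no rule targets it → [j].
/p/ (between /j/ and /u/): rule 3 targets it, but not word-initially → unchanged [p].
/u/ (between /p/ and /b/): no rule targets it → [u].
/b/ — between /u/ and /a/; rule 2 does not apply here → [b].
/a/ (word-final) is unaffected → [a].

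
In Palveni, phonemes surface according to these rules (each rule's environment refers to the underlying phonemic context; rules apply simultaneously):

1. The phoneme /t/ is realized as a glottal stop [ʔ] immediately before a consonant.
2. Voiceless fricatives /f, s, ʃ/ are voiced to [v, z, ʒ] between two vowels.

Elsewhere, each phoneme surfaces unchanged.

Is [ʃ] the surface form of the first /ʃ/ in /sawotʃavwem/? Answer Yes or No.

Yes

/ʃ/ (between /t/ and /a/) is in the target of rule 2 but the environment (between two vowels) is not met → [ʃ].
The actual realization is [ʃ], which matches [ʃ].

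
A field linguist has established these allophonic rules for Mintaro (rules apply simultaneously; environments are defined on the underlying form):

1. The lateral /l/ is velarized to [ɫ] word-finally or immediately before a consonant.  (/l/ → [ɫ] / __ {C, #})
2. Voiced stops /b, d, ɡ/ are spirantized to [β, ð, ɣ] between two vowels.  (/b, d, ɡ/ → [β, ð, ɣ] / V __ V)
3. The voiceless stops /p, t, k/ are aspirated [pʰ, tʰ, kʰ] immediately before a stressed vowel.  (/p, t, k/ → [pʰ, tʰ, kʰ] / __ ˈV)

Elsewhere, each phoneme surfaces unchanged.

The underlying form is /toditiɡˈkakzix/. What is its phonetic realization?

/t/ (word-initial) fails the environment for rule 3, so it stays [t].
/o/ (between /t/ and /d/): no rule targets it → [o].
/d/ (between /o/ and /i/): between two vowels, so rule 2 applies → [ð].
/i/ (between /d/ and /t/) is unaffected → [i].
/t/ (between /i/ and /i/) is in the target of rule 3 but the environment (immediately before a stressed vowel) is not met → [t].
/i/ (between /t/ and /ɡ/): no rule targets it → [i].
/ɡ/ (between /i/ and /k/) is in the target of rule 2 but the environment (between two vowels) is not met → [ɡ].
/k/ (between /ɡ/ and /a/): immediately before a stressed vowel, so rule 3 applies → [kʰ].
/a/ (between /k/ and /k/) is unaffected → [a].
/k/ (between /a/ and /z/): rule 3 targets it, but not immediately before a stressed vowel → unchanged [k].
/z/ (between /k/ and /i/) is unaffected → [z].
/i/ — not in any rule's target class → [i].
/x/ (word-final): no rule targets it → [x].

[toðitiɡˈkʰakzix]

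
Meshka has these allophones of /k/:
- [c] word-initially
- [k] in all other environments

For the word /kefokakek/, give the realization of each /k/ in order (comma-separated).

[c], [k], [k], [k]

Occurrence 1 (position 1): word-initially → [c].
Occurrence 2 (position 5): no conditioning environment matches → elsewhere allophone [k].
Occurrence 3 (position 7): no conditioning environment matches → elsewhere allophone [k].
Occurrence 4 (position 9): no conditioning environment matches → elsewhere allophone [k].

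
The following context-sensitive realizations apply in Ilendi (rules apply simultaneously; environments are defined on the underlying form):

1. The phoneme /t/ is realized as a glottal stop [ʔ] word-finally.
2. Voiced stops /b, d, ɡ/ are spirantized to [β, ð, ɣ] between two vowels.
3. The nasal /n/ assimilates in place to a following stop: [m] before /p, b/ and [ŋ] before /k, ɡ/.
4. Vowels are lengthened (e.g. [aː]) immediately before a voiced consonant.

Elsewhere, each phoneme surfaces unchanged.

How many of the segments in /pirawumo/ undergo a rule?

3

Segments that undergo a rule: /i/ → [iː] (rule 4); /a/ → [aː] (rule 4); /u/ → [uː] (rule 4).
All other segments surface unchanged.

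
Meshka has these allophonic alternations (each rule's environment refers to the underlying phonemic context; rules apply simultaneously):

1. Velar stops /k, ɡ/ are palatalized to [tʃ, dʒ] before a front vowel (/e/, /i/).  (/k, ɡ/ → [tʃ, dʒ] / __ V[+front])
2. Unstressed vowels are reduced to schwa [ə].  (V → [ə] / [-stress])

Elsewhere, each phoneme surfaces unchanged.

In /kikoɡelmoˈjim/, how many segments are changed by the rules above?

6

Segments that undergo a rule: /k/ → [tʃ] (rule 1); /i/ → [ə] (rule 2); /o/ → [ə] (rule 2); /ɡ/ → [dʒ] (rule 1); /e/ → [ə] (rule 2); /o/ → [ə] (rule 2).
All other segments surface unchanged.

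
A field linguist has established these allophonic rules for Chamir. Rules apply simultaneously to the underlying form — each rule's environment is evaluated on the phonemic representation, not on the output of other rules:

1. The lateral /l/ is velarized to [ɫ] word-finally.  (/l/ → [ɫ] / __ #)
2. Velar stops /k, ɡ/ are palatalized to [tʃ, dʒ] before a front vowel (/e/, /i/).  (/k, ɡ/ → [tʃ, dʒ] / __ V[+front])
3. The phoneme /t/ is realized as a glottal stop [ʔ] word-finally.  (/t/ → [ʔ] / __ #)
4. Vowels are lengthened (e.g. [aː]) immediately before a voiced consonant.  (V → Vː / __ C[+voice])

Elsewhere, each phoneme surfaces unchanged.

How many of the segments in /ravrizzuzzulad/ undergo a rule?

Segments that undergo a rule: /a/ → [aː] (rule 4); /i/ → [iː] (rule 4); /u/ → [uː] (rule 4); /u/ → [uː] (rule 4); /a/ → [aː] (rule 4).
All other segments surface unchanged.

5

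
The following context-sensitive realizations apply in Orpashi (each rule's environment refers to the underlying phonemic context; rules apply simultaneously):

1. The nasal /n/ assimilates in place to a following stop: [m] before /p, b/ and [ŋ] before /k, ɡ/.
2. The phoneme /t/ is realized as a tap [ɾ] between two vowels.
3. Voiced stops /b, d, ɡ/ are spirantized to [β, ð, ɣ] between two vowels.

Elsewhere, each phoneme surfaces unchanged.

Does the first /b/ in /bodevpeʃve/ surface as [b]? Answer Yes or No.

Yes

/b/ — word-initial; rule 3 does not apply here → [b].
The actual realization is [b], which matches [b].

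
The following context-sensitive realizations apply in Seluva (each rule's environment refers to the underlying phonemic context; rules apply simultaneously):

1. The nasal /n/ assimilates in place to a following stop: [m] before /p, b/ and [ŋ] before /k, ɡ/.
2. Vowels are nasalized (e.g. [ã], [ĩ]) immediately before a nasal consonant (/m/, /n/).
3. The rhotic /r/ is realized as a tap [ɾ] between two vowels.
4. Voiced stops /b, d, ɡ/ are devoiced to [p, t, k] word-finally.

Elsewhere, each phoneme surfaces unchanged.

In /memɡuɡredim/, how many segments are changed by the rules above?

2

Segments that undergo a rule: /e/ → [ẽ] (rule 2); /i/ → [ĩ] (rule 2).
All other segments surface unchanged.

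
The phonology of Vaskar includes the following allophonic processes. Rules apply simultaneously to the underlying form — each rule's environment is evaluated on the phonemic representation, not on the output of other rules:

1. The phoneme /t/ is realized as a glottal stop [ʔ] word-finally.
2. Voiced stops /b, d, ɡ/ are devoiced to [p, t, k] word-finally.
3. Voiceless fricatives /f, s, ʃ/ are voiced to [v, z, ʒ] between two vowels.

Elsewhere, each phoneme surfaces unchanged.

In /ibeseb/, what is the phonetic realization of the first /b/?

[b]

/b/ (between /i/ and /e/) fails the environment for rule 2, so it stays [b].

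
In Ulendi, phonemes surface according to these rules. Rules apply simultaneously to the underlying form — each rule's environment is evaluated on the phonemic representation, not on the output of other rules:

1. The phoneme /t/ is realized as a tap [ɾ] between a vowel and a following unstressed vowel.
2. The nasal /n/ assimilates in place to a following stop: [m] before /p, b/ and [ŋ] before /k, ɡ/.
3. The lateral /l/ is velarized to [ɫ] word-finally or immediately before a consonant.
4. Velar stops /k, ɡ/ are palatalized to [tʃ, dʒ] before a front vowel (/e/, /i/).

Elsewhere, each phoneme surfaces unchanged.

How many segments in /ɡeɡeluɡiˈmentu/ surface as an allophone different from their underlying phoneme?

3

Segments that undergo a rule: /ɡ/ → [dʒ] (rule 4); /ɡ/ → [dʒ] (rule 4); /ɡ/ → [dʒ] (rule 4).
All other segments surface unchanged.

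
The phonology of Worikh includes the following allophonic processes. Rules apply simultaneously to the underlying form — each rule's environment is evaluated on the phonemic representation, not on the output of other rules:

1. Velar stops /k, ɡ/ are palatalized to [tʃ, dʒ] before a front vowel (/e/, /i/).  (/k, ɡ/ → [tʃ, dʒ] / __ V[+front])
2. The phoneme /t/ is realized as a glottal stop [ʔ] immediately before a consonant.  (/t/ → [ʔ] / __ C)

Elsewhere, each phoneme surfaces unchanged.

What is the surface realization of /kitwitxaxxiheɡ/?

/k/ — word-initial, before a front vowel — surfaces as [tʃ] (rule 1).
/i/ — not in any rule's target class → [i].
/t/ (between /i/ and /w/) occurs immediately before a consonant → [ʔ] by rule 2.
/w/ stays [w].
/i/ (between /w/ and /t/) is unaffected → [i].
/t/ (between /i/ and /x/): immediately before a consonant, so rule 2 applies → [ʔ].
/x/ stays [x].
/a/ (between /x/ and /x/) is unaffected → [a].
/x/ stays [x].
/x/ — not in any rule's target class → [x].
/i/ (between /x/ and /h/): no rule targets it → [i].
/h/ (between /i/ and /e/): no rule targets it → [h].
/e/ — not in any rule's target class → [e].
/ɡ/ (word-final) is in the target of rule 1 but the environment (before a front vowel) is not met → [ɡ].

[tʃiʔwiʔxaxxiheɡ]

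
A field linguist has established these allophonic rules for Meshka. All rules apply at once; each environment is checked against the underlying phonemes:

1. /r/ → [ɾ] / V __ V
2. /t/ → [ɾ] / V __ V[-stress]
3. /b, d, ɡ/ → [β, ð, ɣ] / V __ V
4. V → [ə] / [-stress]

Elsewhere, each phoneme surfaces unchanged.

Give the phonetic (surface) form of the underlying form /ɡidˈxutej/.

[ɡədˈxuɾəj]

/ɡ/ (word-initial): rule 3 targets it, but not between two vowels → unchanged [ɡ].
/i/ — between /ɡ/ and /d/, in an unstressed syllable — surfaces as [ə] (rule 4).
/d/ (between /i/ and /x/) is in the target of rule 3 but the environment (between two vowels) is not met → [d].
/x/ stays [x].
/u/ (between /x/ and /t/) fails the environment for rule 4, so it stays [u].
Rule 2 applies to /t/ (between /u/ and /e/: between a vowel and a following unstressed vowel) → [ɾ].
/e/ (between /t/ and /j/): in an unstressed syllable, so rule 4 applies → [ə].
/j/ — not in any rule's target class → [j].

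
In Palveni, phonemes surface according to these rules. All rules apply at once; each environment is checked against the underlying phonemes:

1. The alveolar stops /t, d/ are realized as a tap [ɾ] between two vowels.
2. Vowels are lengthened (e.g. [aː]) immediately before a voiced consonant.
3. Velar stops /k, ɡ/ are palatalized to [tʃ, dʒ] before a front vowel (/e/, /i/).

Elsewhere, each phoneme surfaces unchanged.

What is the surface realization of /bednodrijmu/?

/e/ (between /b/ and /d/) occurs before a voiced consonant → [eː] by rule 2.
/d/ (between /e/ and /n/) is in the target of rule 1 but the environment (between two vowels) is not met → [d].
/o/ — between /n/ and /d/, before a voiced consonant — surfaces as [oː] (rule 2).
/d/ — between /o/ and /r/; rule 1 does not apply here → [d].
/i/ meets the environment for rule 2 (before a voiced consonant) → [iː].
/u/ (word-final) fails the environment for rule 2, so it stays [u].

[beːdnoːdriːjmu]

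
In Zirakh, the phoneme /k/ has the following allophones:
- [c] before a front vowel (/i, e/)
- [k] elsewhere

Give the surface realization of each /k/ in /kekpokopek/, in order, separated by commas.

[c], [k], [k], [k]

Occurrence 1 (position 1): before a front vowel → [c].
Occurrence 2 (position 3): no conditioning environment matches → elsewhere allophone [k].
Occurrence 3 (position 6): no conditioning environment matches → elsewhere allophone [k].
Occurrence 4 (position 10): no conditioning environment matches → elsewhere allophone [k].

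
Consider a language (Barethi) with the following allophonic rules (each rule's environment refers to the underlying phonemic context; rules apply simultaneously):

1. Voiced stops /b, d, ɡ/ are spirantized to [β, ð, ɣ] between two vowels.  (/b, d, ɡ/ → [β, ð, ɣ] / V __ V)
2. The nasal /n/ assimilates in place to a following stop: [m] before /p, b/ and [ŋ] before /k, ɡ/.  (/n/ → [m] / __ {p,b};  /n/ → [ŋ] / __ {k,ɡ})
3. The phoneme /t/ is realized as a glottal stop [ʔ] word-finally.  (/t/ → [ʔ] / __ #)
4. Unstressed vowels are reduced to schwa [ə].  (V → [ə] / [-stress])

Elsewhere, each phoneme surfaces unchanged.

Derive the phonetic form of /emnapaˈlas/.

/e/ (word-initial): in an unstressed syllable, so rule 4 applies → [ə].
/m/ (between /e/ and /n/): no rule targets it → [m].
/n/ (between /m/ and /a/) fails the environment for rule 2, so it stays [n].
/a/ meets the environment for rule 4 (in an unstressed syllable) → [ə].
/p/ (between /a/ and /a/): no rule targets it → [p].
/a/ (between /p/ and /l/): in an unstressed syllable, so rule 4 applies → [ə].
/l/ (between /a/ and /a/) is unaffected → [l].
/a/ (between /l/ and /s/) fails the environment for rule 4, so it stays [a].
/s/ stays [s].

[əmnəpəˈlas]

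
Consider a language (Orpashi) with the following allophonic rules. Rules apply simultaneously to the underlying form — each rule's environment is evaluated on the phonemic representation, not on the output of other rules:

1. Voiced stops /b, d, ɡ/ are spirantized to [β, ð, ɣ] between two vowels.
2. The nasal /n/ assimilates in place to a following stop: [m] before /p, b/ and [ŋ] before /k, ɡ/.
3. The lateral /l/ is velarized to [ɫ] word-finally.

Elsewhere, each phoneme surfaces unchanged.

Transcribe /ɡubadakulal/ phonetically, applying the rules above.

[ɡuβaðakulaɫ]

/ɡ/ (word-initial): rule 1 targets it, but not between two vowels → unchanged [ɡ].
/u/ stays [u].
/b/ meets the environment for rule 1 (between two vowels) → [β].
/a/ (between /b/ and /d/) is unaffected → [a].
/d/ (between /a/ and /a/) occurs between two vowels → [ð] by rule 1.
/a/ — not in any rule's target class → [a].
/k/ stays [k].
/u/ (between /k/ and /l/) is unaffected → [u].
/l/ (between /u/ and /a/) fails the environment for rule 3, so it stays [l].
/a/ (between /l/ and /l/) is unaffected → [a].
/l/ meets the environment for rule 3 (word-finally) → [ɫ].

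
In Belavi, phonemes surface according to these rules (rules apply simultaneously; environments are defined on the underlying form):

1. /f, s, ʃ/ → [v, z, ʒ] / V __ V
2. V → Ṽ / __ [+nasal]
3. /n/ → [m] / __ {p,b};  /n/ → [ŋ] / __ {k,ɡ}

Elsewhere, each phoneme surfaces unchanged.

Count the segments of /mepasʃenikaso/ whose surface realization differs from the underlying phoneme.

Segments that undergo a rule: /e/ → [ẽ] (rule 2); /s/ → [z] (rule 1).
All other segments surface unchanged.

2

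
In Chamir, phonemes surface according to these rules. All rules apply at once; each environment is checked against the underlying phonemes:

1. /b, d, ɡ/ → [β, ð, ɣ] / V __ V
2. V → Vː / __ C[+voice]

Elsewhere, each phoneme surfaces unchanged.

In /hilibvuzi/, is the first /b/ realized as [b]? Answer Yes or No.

Yes

/b/ (between /i/ and /v/) is in the target of rule 1 but the environment (between two vowels) is not met → [b].
The actual realization is [b], which matches [b].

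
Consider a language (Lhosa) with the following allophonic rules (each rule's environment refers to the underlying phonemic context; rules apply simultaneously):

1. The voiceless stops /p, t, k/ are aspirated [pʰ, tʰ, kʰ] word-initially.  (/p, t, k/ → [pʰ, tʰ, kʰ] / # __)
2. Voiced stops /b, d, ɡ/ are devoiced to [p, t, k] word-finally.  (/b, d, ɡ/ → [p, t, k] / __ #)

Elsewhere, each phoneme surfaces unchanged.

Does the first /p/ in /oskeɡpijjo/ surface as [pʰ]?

No

/p/ (between /ɡ/ and /i/) is in the target of rule 1 but the environment (word-initially) is not met → [p].
The actual realization is [p], not [pʰ].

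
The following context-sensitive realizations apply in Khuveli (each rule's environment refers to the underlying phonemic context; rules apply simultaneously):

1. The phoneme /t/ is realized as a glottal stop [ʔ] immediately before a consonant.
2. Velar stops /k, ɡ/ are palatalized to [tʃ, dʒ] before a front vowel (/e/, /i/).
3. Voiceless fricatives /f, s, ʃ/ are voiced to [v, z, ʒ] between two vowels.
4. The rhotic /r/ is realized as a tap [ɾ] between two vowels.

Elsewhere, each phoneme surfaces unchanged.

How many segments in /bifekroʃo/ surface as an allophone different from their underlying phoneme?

2

Segments that undergo a rule: /f/ → [v] (rule 3); /ʃ/ → [ʒ] (rule 3).
All other segments surface unchanged.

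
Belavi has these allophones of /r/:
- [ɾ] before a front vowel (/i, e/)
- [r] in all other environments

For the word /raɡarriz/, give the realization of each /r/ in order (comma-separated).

Occurrence 1 (position 1): no conditioning environment matches → elsewhere allophone [r].
Occurrence 2 (position 5): no conditioning environment matches → elsewhere allophone [r].
Occurrence 3 (position 6): before a front vowel (/i, e/) → [ɾ].

[r], [r], [ɾ]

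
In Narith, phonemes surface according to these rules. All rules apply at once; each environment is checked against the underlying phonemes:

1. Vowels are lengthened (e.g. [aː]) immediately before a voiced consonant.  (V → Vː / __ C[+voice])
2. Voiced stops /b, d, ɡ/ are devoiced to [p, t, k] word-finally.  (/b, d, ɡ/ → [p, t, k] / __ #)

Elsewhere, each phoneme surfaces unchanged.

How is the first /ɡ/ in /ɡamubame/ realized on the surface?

[ɡ]

/ɡ/ (word-initial) is in the target of rule 2 but the environment (word-finally) is not met → [ɡ].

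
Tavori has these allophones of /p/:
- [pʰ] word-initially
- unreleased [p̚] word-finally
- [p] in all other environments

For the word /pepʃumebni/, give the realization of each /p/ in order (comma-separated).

Occurrence 1 (position 1): word-initially → [pʰ].
Occurrence 2 (position 3): no conditioning environment matches → elsewhere allophone [p].

[pʰ], [p]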